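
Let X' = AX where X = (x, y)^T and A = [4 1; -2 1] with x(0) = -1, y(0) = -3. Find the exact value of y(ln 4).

A = [[4,1],[-2,1]]; eigenvalues λ = 2, 3.
Eigenvectors: (1,-2) for λ=2, (-1,1) for λ=3.
From the initial condition, c_1 = 4, c_2 = 5.
y(ln 4) = (4)(4^2)(-2) + (5)(4^3)(1) = 192.

192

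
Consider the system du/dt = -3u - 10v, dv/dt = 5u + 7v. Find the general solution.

Coefficient matrix A = [[-3, -10], [5, 7]].
Characteristic polynomial det(A - λI) = λ^2 - 4λ + 29 = 0.
Eigenvalues λ = 2 ± 5i (complex conjugate pair).
For λ=2+5i: an eigenvector is (1,-1) - i(1,0) = (1 - i, -1).
A real fundamental pair from Re and Im of e^((2+5i)t)v: X_1 = e^(2t)(cos(5t)·(1,-1) + sin(5t)·(1,0)), X_2 = e^(2t)(sin(5t)·(1,-1) - cos(5t)·(1,0)).
General solution: c_1X_1 + c_2X_2.

u(t) = c_1e^(2t)sin(5t) + c_1e^(2t)cos(5t) + c_2e^(2t)sin(5t) - c_2e^(2t)cos(5t), v(t) = -c_1e^(2t)cos(5t) - c_2e^(2t)sin(5t)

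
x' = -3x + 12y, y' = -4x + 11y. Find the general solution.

x(t) = 2C_1e^(3t) - 3C_2e^(5t), y(t) = C_1e^(3t) - 2C_2e^(5t)

Coefficient matrix A = [[-3, 12], [-4, 11]].
Characteristic polynomial det(A - λI) = λ^2 - 8λ + 15 = 0.
Eigenvalues λ = 3, 5.
For λ=3: (A-λI) row 1 is [-6, 12], so an eigenvector is (2, 1).
For λ=5: (A-λI) row 1 is [-8, 12], so an eigenvector is (-3, -2).
General solution: C_1e^(3t)(2,1) + C_2e^(5t)(-3,-2).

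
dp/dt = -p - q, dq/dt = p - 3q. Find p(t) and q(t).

p(t) = -C_1e^(-2t) - C_2te^(-2t) - 2C_2e^(-2t), q(t) = -C_1e^(-2t) - C_2te^(-2t) - C_2e^(-2t)

Coefficient matrix A = [[-1, -1], [1, -3]].
Characteristic polynomial det(A - λI) = λ^2 + 4λ + 4 = 0.
Single eigenvalue λ = -2 with algebraic multiplicity 2.
Eigenvector v = (-1,-1); generalized eigenvector w with (A-λI)w=v is (-2,-1).
General solution: e^(-2t)[C_1·v + C_2·(t·v + w)].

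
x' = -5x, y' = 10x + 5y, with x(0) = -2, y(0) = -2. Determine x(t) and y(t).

x(t) = -2e^(-5t), y(t) = -4e^(5t) + 2e^(-5t)

Coefficient matrix A = [[-5, 0], [10, 5]].
Characteristic polynomial det(A - λI) = λ^2 - 25 = 0.
Eigenvalues λ = -5, 5.
For λ=-5: (A-λI) row 2 is [10, 10], so an eigenvector is (-1, 1).
For λ=5: (A-λI) row 1 is [-10, 0], so an eigenvector is (0, -1).
General solution: C_1e^(-5t)(-1,1) + C_2e^(5t)(0,-1).
Applying x(0)=-2, y(0)=-2 gives C_1=2, C_2=4.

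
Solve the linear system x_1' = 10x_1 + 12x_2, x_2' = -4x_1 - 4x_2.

x_1(t) = 2K_1e^(4t) - 3K_2e^(2t), x_2(t) = -K_1e^(4t) + 2K_2e^(2t)

Coefficient matrix A = [[10, 12], [-4, -4]].
Characteristic polynomial det(A - λI) = λ^2 - 6λ + 8 = 0.
Eigenvalues λ = 4, 2.
For λ=4: (A-λI) row 1 is [6, 12], so an eigenvector is (2, -1).
For λ=2: (A-λI) row 1 is [8, 12], so an eigenvector is (-3, 2).
General solution: K_1e^(4t)(2,-1) + K_2e^(2t)(-3,2).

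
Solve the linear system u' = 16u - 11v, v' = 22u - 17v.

Coefficient matrix A = [[16, -11], [22, -17]].
Characteristic polynomial det(A - λI) = λ^2 + λ - 30 = 0.
Eigenvalues λ = -6, 5.
For λ=-6: (A-λI) row 1 is [22, -11], so an eigenvector is (1, 2).
For λ=5: (A-λI) row 1 is [11, -11], so an eigenvector is (-1, -1).
General solution: c_1e^(-6t)(1,2) + c_2e^(5t)(-1,-1).

u(t) = c_1e^(-6t) - c_2e^(5t), v(t) = 2c_1e^(-6t) - c_2e^(5t)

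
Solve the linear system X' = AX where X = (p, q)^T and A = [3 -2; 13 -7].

Coefficient matrix A = [[3, -2], [13, -7]].
Characteristic polynomial det(A - λI) = λ^2 + 4λ + 5 = 0.
Eigenvalues λ = -2 ± i (complex conjugate pair).
For λ=-2+i: an eigenvector is (1,2) - i(1,3) = (1 - i, 2 - 3i).
A real fundamental pair from Re and Im of e^((-2+i)t)v: X_1 = e^(-2t)(cos(t)·(1,2) + sin(t)·(1,3)), X_2 = e^(-2t)(sin(t)·(1,2) - cos(t)·(1,3)).
General solution: C_1X_1 + C_2X_2.

p(t) = C_1e^(-2t)sin(t) + C_1e^(-2t)cos(t) + C_2e^(-2t)sin(t) - C_2e^(-2t)cos(t), q(t) = 3C_1e^(-2t)sin(t) + 2C_1e^(-2t)cos(t) + 2C_2e^(-2t)sin(t) - 3C_2e^(-2t)cos(t)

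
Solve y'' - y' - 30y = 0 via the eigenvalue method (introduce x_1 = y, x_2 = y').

y(t) = K_1e^(-5t) + K_2e^(6t)

Let x_1 = y, x_2 = y'. Then x_1' = x_2 and x_2' = 30x_1 + x_2.
A = [[0,1],[30,1]]; det(A-λI) = λ^2 - λ - 30.
Eigenvalues λ = -5, 6 with eigenvectors (1,-5), (1,6).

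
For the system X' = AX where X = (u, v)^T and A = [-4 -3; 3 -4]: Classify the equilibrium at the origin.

A = [[-4,-3],[3,-4]]; det(A-λI) = λ^2 + 8λ + 25.
λ = -4 ± 3i: negative real part.

stable spiral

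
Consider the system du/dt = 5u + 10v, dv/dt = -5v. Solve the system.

u(t) = c_1e^(-5t) + c_2e^(5t), v(t) = -c_1e^(-5t)

Coefficient matrix A = [[5, 10], [0, -5]].
Characteristic polynomial det(A - λI) = λ^2 - 25 = 0.
Eigenvalues λ = -5, 5.
For λ=-5: (A-λI) row 1 is [10, 10], so an eigenvector is (1, -1).
For λ=5: (A-λI) row 1 is [0, 10], so an eigenvector is (1, 0).
General solution: c_1e^(-5t)(1,-1) + c_2e^(5t)(1,0).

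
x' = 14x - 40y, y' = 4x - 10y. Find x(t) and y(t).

x(t) = 3C_1e^(2t)sin(4t) + C_1e^(2t)cos(4t) + C_2e^(2t)sin(4t) - 3C_2e^(2t)cos(4t), y(t) = C_1e^(2t)sin(4t) - C_2e^(2t)cos(4t)

Coefficient matrix A = [[14, -40], [4, -10]].
Characteristic polynomial det(A - λI) = λ^2 - 4λ + 20 = 0.
Eigenvalues λ = 2 ± 4i (complex conjugate pair).
For λ=2+4i: an eigenvector is (1,0) - i(3,1) = (1 - 3i, 0 - i).
A real fundamental pair from Re and Im of e^((2+4i)t)v: X_1 = e^(2t)(cos(4t)·(1,0) + sin(4t)·(3,1)), X_2 = e^(2t)(sin(4t)·(1,0) - cos(4t)·(3,1)).
General solution: C_1X_1 + C_2X_2.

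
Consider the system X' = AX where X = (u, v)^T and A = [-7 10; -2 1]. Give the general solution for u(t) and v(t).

u(t) = 2c_1e^(-3t)sin(2t) - c_1e^(-3t)cos(2t) - c_2e^(-3t)sin(2t) - 2c_2e^(-3t)cos(2t), v(t) = c_1e^(-3t)sin(2t) - c_2e^(-3t)cos(2t)

Coefficient matrix A = [[-7, 10], [-2, 1]].
Characteristic polynomial det(A - λI) = λ^2 + 6λ + 13 = 0.
Eigenvalues λ = -3 ± 2i (complex conjugate pair).
For λ=-3+2i: an eigenvector is (-1,0) - i(2,1) = (-1 - 2i, 0 - i).
A real fundamental pair from Re and Im of e^((-3+2i)t)v: X_1 = e^(-3t)(cos(2t)·(-1,0) + sin(2t)·(2,1)), X_2 = e^(-3t)(sin(2t)·(-1,0) - cos(2t)·(2,1)).
General solution: c_1X_1 + c_2X_2.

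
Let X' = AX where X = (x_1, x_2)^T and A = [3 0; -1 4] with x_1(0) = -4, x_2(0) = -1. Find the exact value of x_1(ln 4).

A = [[3,0],[-1,4]]; eigenvalues λ = 4, 3.
Eigenvectors: (0,1) for λ=4, (-1,-1) for λ=3.
From the initial condition, c_1 = 3, c_2 = 4.
x_1(ln 4) = (3)(4^4)(0) + (4)(4^3)(-1) = -256.

-256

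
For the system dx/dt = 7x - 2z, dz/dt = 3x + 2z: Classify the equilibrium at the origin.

unstable node

A = [[7,-2],[3,2]]; det(A-λI) = λ^2 - 9λ + 20.
λ = 5, 4: both positive.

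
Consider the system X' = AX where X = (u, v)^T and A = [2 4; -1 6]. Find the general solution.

Coefficient matrix A = [[2, 4], [-1, 6]].
Characteristic polynomial det(A - λI) = λ^2 - 8λ + 16 = 0.
Single eigenvalue λ = 4 with algebraic multiplicity 2.
Eigenvector v = (-2,-1); generalized eigenvector w with (A-λI)w=v is (-3,-2).
General solution: e^(4t)[K_1·v + K_2·(t·v + w)].

u(t) = -2K_1e^(4t) - 2K_2te^(4t) - 3K_2e^(4t), v(t) = -K_1e^(4t) - K_2te^(4t) - 2K_2e^(4t)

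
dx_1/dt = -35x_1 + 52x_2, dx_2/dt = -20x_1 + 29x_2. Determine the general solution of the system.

Coefficient matrix A = [[-35, 52], [-20, 29]].
Characteristic polynomial det(A - λI) = λ^2 + 6λ + 25 = 0.
Eigenvalues λ = -3 ± 4i (complex conjugate pair).
For λ=-3+4i: an eigenvector is (-2,-1) - i(3,2) = (-2 - 3i, -1 - 2i).
A real fundamental pair from Re and Im of e^((-3+4i)t)v: X_1 = e^(-3t)(cos(4t)·(-2,-1) + sin(4t)·(3,2)), X_2 = e^(-3t)(sin(4t)·(-2,-1) - cos(4t)·(3,2)).
General solution: K_1X_1 + K_2X_2.

x_1(t) = 3K_1e^(-3t)sin(4t) - 2K_1e^(-3t)cos(4t) - 2K_2e^(-3t)sin(4t) - 3K_2e^(-3t)cos(4t), x_2(t) = 2K_1e^(-3t)sin(4t) - K_1e^(-3t)cos(4t) - K_2e^(-3t)sin(4t) - 2K_2e^(-3t)cos(4t)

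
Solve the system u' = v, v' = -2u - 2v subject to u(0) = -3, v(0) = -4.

u(t) = -7e^(-t)sin(t) - 3e^(-t)cos(t), v(t) = 10e^(-t)sin(t) - 4e^(-t)cos(t)

Coefficient matrix A = [[0, 1], [-2, -2]].
Characteristic polynomial det(A - λI) = λ^2 + 2λ + 2 = 0.
Eigenvalues λ = -1 ± i (complex conjugate pair).
For λ=-1+i: an eigenvector is (0,1) - i(1,-1) = (0 - i, 1 + i).
A real fundamental pair from Re and Im of e^((-1+i)t)v: X_1 = e^(-t)(cos(t)·(0,1) + sin(t)·(1,-1)), X_2 = e^(-t)(sin(t)·(0,1) - cos(t)·(1,-1)).
General solution: K_1X_1 + K_2X_2.
Applying u(0)=-3, v(0)=-4 gives K_1=-7, K_2=3.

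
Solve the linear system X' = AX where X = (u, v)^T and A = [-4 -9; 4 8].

u(t) = -3K_1e^(2t) - 3K_2te^(2t) - K_2e^(2t), v(t) = 2K_1e^(2t) + 2K_2te^(2t) + K_2e^(2t)

Coefficient matrix A = [[-4, -9], [4, 8]].
Characteristic polynomial det(A - λI) = λ^2 - 4λ + 4 = 0.
Single eigenvalue λ = 2 with algebraic multiplicity 2.
Eigenvector v = (-3,2); generalized eigenvector w with (A-λI)w=v is (-1,1).
General solution: e^(2t)[K_1·v + K_2·(t·v + w)].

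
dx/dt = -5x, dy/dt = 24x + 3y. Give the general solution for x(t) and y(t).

x(t) = K_2e^(-5t), y(t) = K_1e^(3t) - 3K_2e^(-5t)

Coefficient matrix A = [[-5, 0], [24, 3]].
Characteristic polynomial det(A - λI) = λ^2 + 2λ - 15 = 0.
Eigenvalues λ = 3, -5.
For λ=3: (A-λI) row 1 is [-8, 0], so an eigenvector is (0, 1).
For λ=-5: (A-λI) row 2 is [24, 8], so an eigenvector is (1, -3).
General solution: K_1e^(3t)(0,1) + K_2e^(-5t)(1,-3).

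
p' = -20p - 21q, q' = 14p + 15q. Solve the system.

p(t) = -3C_1e^(-6t) - C_2e^(t), q(t) = 2C_1e^(-6t) + C_2e^(t)

Coefficient matrix A = [[-20, -21], [14, 15]].
Characteristic polynomial det(A - λI) = λ^2 + 5λ - 6 = 0.
Eigenvalues λ = -6, 1.
For λ=-6: (A-λI) row 1 is [-14, -21], so an eigenvector is (-3, 2).
For λ=1: (A-λI) row 1 is [-21, -21], so an eigenvector is (-1, 1).
General solution: C_1e^(-6t)(-3,2) + C_2e^(t)(-1,1).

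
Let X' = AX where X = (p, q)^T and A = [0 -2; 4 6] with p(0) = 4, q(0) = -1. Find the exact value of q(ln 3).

423

A = [[0,-2],[4,6]]; eigenvalues λ = 2, 4.
Eigenvectors: (1,-1) for λ=2, (-1,2) for λ=4.
From the initial condition, c_1 = 7, c_2 = 3.
q(ln 3) = (7)(3^2)(-1) + (3)(3^4)(2) = 423.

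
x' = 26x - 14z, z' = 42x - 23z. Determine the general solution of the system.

x(t) = 2c_1e^(5t) - c_2e^(-2t), z(t) = 3c_1e^(5t) - 2c_2e^(-2t)

Coefficient matrix A = [[26, -14], [42, -23]].
Characteristic polynomial det(A - λI) = λ^2 - 3λ - 10 = 0.
Eigenvalues λ = 5, -2.
For λ=5: (A-λI) row 1 is [21, -14], so an eigenvector is (2, 3).
For λ=-2: (A-λI) row 1 is [28, -14], so an eigenvector is (-1, -2).
General solution: c_1e^(5t)(2,3) + c_2e^(-2t)(-1,-2).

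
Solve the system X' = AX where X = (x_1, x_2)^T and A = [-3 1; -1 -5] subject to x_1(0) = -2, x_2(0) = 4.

x_1(t) = 2te^(-4t) - 2e^(-4t), x_2(t) = -2te^(-4t) + 4e^(-4t)

Coefficient matrix A = [[-3, 1], [-1, -5]].
Characteristic polynomial det(A - λI) = λ^2 + 8λ + 16 = 0.
Single eigenvalue λ = -4 with algebraic multiplicity 2.
Eigenvector v = (-1,1); generalized eigenvector w with (A-λI)w=v is (2,-3).
General solution: e^(-4t)[C_1·v + C_2·(t·v + w)].
Applying x_1(0)=-2, x_2(0)=4 gives C_1=-2, C_2=-2.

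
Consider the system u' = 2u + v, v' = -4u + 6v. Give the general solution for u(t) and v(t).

u(t) = C_1e^(4t) + C_2te^(4t) - 2C_2e^(4t), v(t) = 2C_1e^(4t) + 2C_2te^(4t) - 3C_2e^(4t)

Coefficient matrix A = [[2, 1], [-4, 6]].
Characteristic polynomial det(A - λI) = λ^2 - 8λ + 16 = 0.
Single eigenvalue λ = 4 with algebraic multiplicity 2.
Eigenvector v = (1,2); generalized eigenvector w with (A-λI)w=v is (-2,-3).
General solution: e^(4t)[C_1·v + C_2·(t·v + w)].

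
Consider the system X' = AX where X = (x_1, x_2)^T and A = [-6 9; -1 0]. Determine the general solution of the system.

Coefficient matrix A = [[-6, 9], [-1, 0]].
Characteristic polynomial det(A - λI) = λ^2 + 6λ + 9 = 0.
Single eigenvalue λ = -3 with algebraic multiplicity 2.
Eigenvector v = (-3,-1); generalized eigenvector w with (A-λI)w=v is (-2,-1).
General solution: e^(-3t)[K_1·v + K_2·(t·v + w)].

x_1(t) = -3K_1e^(-3t) - 3K_2te^(-3t) - 2K_2e^(-3t), x_2(t) = -K_1e^(-3t) - K_2te^(-3t) - K_2e^(-3t)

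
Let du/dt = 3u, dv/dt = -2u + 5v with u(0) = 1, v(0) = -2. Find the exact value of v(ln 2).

A = [[3,0],[-2,5]]; eigenvalues λ = 5, 3.
Eigenvectors: (0,1) for λ=5, (-1,-1) for λ=3.
From the initial condition, c_1 = -3, c_2 = -1.
v(ln 2) = (-3)(2^5)(1) + (-1)(2^3)(-1) = -88.

-88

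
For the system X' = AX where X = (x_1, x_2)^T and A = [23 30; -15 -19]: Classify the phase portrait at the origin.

unstable spiral

A = [[23,30],[-15,-19]]; det(A-λI) = λ^2 - 4λ + 13.
λ = 2 ± 3i: positive real part.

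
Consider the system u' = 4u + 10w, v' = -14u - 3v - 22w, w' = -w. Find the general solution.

u(t) = C_1e^(4t) - 2C_2e^(-t), v(t) = -2C_1e^(4t) + 3C_2e^(-t) + C_3e^(-3t), w(t) = C_2e^(-t)

Coefficient matrix A = [[4, 0, 10], [-14, -3, -22], [0, 0, -1]].
det(A - λI) = 0 gives eigenvalues λ = 4, -1, -3.
For λ=4: eigenvector (1,-2,0).
For λ=-1: eigenvector (-2,3,1).
For λ=-3: eigenvector (0,1,0).
General solution: C_1e^(4t)(1,-2,0) + C_2e^(-t)(-2,3,1) + C_3e^(-3t)(0,1,0).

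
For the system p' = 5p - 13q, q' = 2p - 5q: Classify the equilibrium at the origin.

center

A = [[5,-13],[2,-5]]; det(A-λI) = λ^2 + 1.
λ = 0 ± i: zero real part.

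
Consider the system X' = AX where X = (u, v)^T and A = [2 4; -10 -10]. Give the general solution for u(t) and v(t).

Coefficient matrix A = [[2, 4], [-10, -10]].
Characteristic polynomial det(A - λI) = λ^2 + 8λ + 20 = 0.
Eigenvalues λ = -4 ± 2i (complex conjugate pair).
For λ=-4+2i: an eigenvector is (-1,2) - i(1,-1) = (-1 - i, 2 + i).
A real fundamental pair from Re and Im of e^((-4+2i)t)v: X_1 = e^(-4t)(cos(2t)·(-1,2) + sin(2t)·(1,-1)), X_2 = e^(-4t)(sin(2t)·(-1,2) - cos(2t)·(1,-1)).
General solution: K_1X_1 + K_2X_2.

u(t) = K_1e^(-4t)sin(2t) - K_1e^(-4t)cos(2t) - K_2e^(-4t)sin(2t) - K_2e^(-4t)cos(2t), v(t) = -K_1e^(-4t)sin(2t) + 2K_1e^(-4t)cos(2t) + 2K_2e^(-4t)sin(2t) + K_2e^(-4t)cos(2t)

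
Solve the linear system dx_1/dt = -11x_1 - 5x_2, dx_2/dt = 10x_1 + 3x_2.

Coefficient matrix A = [[-11, -5], [10, 3]].
Characteristic polynomial det(A - λI) = λ^2 + 8λ + 17 = 0.
Eigenvalues λ = -4 ± i (complex conjugate pair).
For λ=-4+i: an eigenvector is (1,-1) - i(-2,3) = (1 + 2i, -1 - 3i).
A real fundamental pair from Re and Im of e^((-4+i)t)v: X_1 = e^(-4t)(cos(t)·(1,-1) + sin(t)·(-2,3)), X_2 = e^(-4t)(sin(t)·(1,-1) - cos(t)·(-2,3)).
General solution: C_1X_1 + C_2X_2.

x_1(t) = -2C_1e^(-4t)sin(t) + C_1e^(-4t)cos(t) + C_2e^(-4t)sin(t) + 2C_2e^(-4t)cos(t), x_2(t) = 3C_1e^(-4t)sin(t) - C_1e^(-4t)cos(t) - C_2e^(-4t)sin(t) - 3C_2e^(-4t)cos(t)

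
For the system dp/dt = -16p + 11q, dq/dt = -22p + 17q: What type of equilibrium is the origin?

saddle

A = [[-16,11],[-22,17]]; det(A-λI) = λ^2 - λ - 30.
λ = 6, -5: opposite signs.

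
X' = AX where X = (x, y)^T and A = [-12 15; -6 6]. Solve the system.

x(t) = -K_1e^(-3t)sin(3t) + 2K_1e^(-3t)cos(3t) + 2K_2e^(-3t)sin(3t) + K_2e^(-3t)cos(3t), y(t) = -K_1e^(-3t)sin(3t) + K_1e^(-3t)cos(3t) + K_2e^(-3t)sin(3t) + K_2e^(-3t)cos(3t)

Coefficient matrix A = [[-12, 15], [-6, 6]].
Characteristic polynomial det(A - λI) = λ^2 + 6λ + 18 = 0.
Eigenvalues λ = -3 ± 3i (complex conjugate pair).
For λ=-3+3i: an eigenvector is (2,1) - i(-1,-1) = (2 + i, 1 + i).
A real fundamental pair from Re and Im of e^((-3+3i)t)v: X_1 = e^(-3t)(cos(3t)·(2,1) + sin(3t)·(-1,-1)), X_2 = e^(-3t)(sin(3t)·(2,1) - cos(3t)·(-1,-1)).
General solution: K_1X_1 + K_2X_2.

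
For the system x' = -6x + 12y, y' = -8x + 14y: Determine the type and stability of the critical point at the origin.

unstable node

A = [[-6,12],[-8,14]]; det(A-λI) = λ^2 - 8λ + 12.
λ = 2, 6: both positive.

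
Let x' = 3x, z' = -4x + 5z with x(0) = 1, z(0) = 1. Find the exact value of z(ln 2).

-16

A = [[3,0],[-4,5]]; eigenvalues λ = 3, 5.
Eigenvectors: (1,2) for λ=3, (0,1) for λ=5.
From the initial condition, c_1 = 1, c_2 = -1.
z(ln 2) = (1)(2^3)(2) + (-1)(2^5)(1) = -16.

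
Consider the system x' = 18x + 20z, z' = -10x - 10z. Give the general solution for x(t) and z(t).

x(t) = 3C_1e^(4t)sin(2t) - C_1e^(4t)cos(2t) - C_2e^(4t)sin(2t) - 3C_2e^(4t)cos(2t), z(t) = -2C_1e^(4t)sin(2t) + C_1e^(4t)cos(2t) + C_2e^(4t)sin(2t) + 2C_2e^(4t)cos(2t)

Coefficient matrix A = [[18, 20], [-10, -10]].
Characteristic polynomial det(A - λI) = λ^2 - 8λ + 20 = 0.
Eigenvalues λ = 4 ± 2i (complex conjugate pair).
For λ=4+2i: an eigenvector is (-1,1) - i(3,-2) = (-1 - 3i, 1 + 2i).
A real fundamental pair from Re and Im of e^((4+2i)t)v: X_1 = e^(4t)(cos(2t)·(-1,1) + sin(2t)·(3,-2)), X_2 = e^(4t)(sin(2t)·(-1,1) - cos(2t)·(3,-2)).
General solution: C_1X_1 + C_2X_2.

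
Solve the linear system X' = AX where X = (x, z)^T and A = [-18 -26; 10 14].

Coefficient matrix A = [[-18, -26], [10, 14]].
Characteristic polynomial det(A - λI) = λ^2 + 4λ + 8 = 0.
Eigenvalues λ = -2 ± 2i (complex conjugate pair).
For λ=-2+2i: an eigenvector is (-2,1) - i(3,-2) = (-2 - 3i, 1 + 2i).
A real fundamental pair from Re and Im of e^((-2+2i)t)v: X_1 = e^(-2t)(cos(2t)·(-2,1) + sin(2t)·(3,-2)), X_2 = e^(-2t)(sin(2t)·(-2,1) - cos(2t)·(3,-2)).
General solution: c_1X_1 + c_2X_2.

x(t) = 3c_1e^(-2t)sin(2t) - 2c_1e^(-2t)cos(2t) - 2c_2e^(-2t)sin(2t) - 3c_2e^(-2t)cos(2t), z(t) = -2c_1e^(-2t)sin(2t) + c_1e^(-2t)cos(2t) + c_2e^(-2t)sin(2t) + 2c_2e^(-2t)cos(2t)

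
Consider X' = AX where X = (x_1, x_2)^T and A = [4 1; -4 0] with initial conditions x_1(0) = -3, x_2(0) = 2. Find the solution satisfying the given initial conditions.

x_1(t) = -4te^(2t) - 3e^(2t), x_2(t) = 8te^(2t) + 2e^(2t)

Coefficient matrix A = [[4, 1], [-4, 0]].
Characteristic polynomial det(A - λI) = λ^2 - 4λ + 4 = 0.
Single eigenvalue λ = 2 with algebraic multiplicity 2.
Eigenvector v = (-1,2); generalized eigenvector w with (A-λI)w=v is (0,-1).
General solution: e^(2t)[K_1·v + K_2·(t·v + w)].
Applying x_1(0)=-3, x_2(0)=2 gives K_1=3, K_2=4.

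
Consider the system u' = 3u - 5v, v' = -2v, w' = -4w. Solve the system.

u(t) = C_1e^(-2t) - C_2e^(3t), v(t) = C_1e^(-2t), w(t) = C_3e^(-4t)

Coefficient matrix A = [[3, -5, 0], [0, -2, 0], [0, 0, -4]].
det(A - λI) = 0 gives eigenvalues λ = -2, 3, -4.
For λ=-2: eigenvector (1,1,0).
For λ=3: eigenvector (-1,0,0).
For λ=-4: eigenvector (0,0,1).
General solution: C_1e^(-2t)(1,1,0) + C_2e^(3t)(-1,0,0) + C_3e^(-4t)(0,0,1).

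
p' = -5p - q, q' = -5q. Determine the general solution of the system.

p(t) = -K_1e^(-5t) - K_2te^(-5t) + 2K_2e^(-5t), q(t) = K_2e^(-5t)

Coefficient matrix A = [[-5, -1], [0, -5]].
Characteristic polynomial det(A - λI) = λ^2 + 10λ + 25 = 0.
Single eigenvalue λ = -5 with algebraic multiplicity 2.
Eigenvector v = (-1,0); generalized eigenvector w with (A-λI)w=v is (2,1).
General solution: e^(-5t)[K_1·v + K_2·(t·v + w)].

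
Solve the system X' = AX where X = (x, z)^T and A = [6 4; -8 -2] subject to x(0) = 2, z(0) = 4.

Coefficient matrix A = [[6, 4], [-8, -2]].
Characteristic polynomial det(A - λI) = λ^2 - 4λ + 20 = 0.
Eigenvalues λ = 2 ± 4i (complex conjugate pair).
For λ=2+4i: an eigenvector is (0,-1) - i(-1,1) = (0 + i, -1 - i).
A real fundamental pair from Re and Im of e^((2+4i)t)v: X_1 = e^(2t)(cos(4t)·(0,-1) + sin(4t)·(-1,1)), X_2 = e^(2t)(sin(4t)·(0,-1) - cos(4t)·(-1,1)).
General solution: C_1X_1 + C_2X_2.
Applying x(0)=2, z(0)=4 gives C_1=-6, C_2=2.

x(t) = 6e^(2t)sin(4t) + 2e^(2t)cos(4t), z(t) = -8e^(2t)sin(4t) + 4e^(2t)cos(4t)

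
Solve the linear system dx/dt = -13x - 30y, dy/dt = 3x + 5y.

Coefficient matrix A = [[-13, -30], [3, 5]].
Characteristic polynomial det(A - λI) = λ^2 + 8λ + 25 = 0.
Eigenvalues λ = -4 ± 3i (complex conjugate pair).
For λ=-4+3i: an eigenvector is (-1,0) - i(3,-1) = (-1 - 3i, 0 + i).
A real fundamental pair from Re and Im of e^((-4+3i)t)v: X_1 = e^(-4t)(cos(3t)·(-1,0) + sin(3t)·(3,-1)), X_2 = e^(-4t)(sin(3t)·(-1,0) - cos(3t)·(3,-1)).
General solution: K_1X_1 + K_2X_2.

x(t) = 3K_1e^(-4t)sin(3t) - K_1e^(-4t)cos(3t) - K_2e^(-4t)sin(3t) - 3K_2e^(-4t)cos(3t), y(t) = -K_1e^(-4t)sin(3t) + K_2e^(-4t)cos(3t)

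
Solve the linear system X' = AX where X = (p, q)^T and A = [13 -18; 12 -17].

p(t) = -3c_1e^(t) + c_2e^(-5t), q(t) = -2c_1e^(t) + c_2e^(-5t)

Coefficient matrix A = [[13, -18], [12, -17]].
Characteristic polynomial det(A - λI) = λ^2 + 4λ - 5 = 0.
Eigenvalues λ = 1, -5.
For λ=1: (A-λI) row 1 is [12, -18], so an eigenvector is (-3, -2).
For λ=-5: (A-λI) row 1 is [18, -18], so an eigenvector is (1, 1).
General solution: c_1e^(t)(-3,-2) + c_2e^(-5t)(1,1).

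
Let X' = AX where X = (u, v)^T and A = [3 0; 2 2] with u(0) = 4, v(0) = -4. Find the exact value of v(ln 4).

320

A = [[3,0],[2,2]]; eigenvalues λ = 2, 3.
Eigenvectors: (0,1) for λ=2, (-1,-2) for λ=3.
From the initial condition, c_1 = -12, c_2 = -4.
v(ln 4) = (-12)(4^2)(1) + (-4)(4^3)(-2) = 320.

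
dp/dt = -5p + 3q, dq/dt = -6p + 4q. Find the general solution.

p(t) = K_1e^(-2t) - K_2e^(t), q(t) = K_1e^(-2t) - 2K_2e^(t)

Coefficient matrix A = [[-5, 3], [-6, 4]].
Characteristic polynomial det(A - λI) = λ^2 + λ - 2 = 0.
Eigenvalues λ = -2, 1.
For λ=-2: (A-λI) row 1 is [-3, 3], so an eigenvector is (1, 1).
For λ=1: (A-λI) row 1 is [-6, 3], so an eigenvector is (-1, -2).
General solution: K_1e^(-2t)(1,1) + K_2e^(t)(-1,-2).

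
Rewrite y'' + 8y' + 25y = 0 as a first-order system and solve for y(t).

y(t) = K_1e^(-4t)cos(3t) + K_2e^(-4t)sin(3t)

Let x_1 = y, x_2 = y'. Then x_1' = x_2 and x_2' = -25x_1 - 8x_2.
A = [[0,1],[-25,-8]]; det(A-λI) = λ^2 + 8λ + 25.
Eigenvalues λ = -4 ± 3i.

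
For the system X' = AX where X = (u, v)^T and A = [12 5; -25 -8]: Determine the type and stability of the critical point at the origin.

A = [[12,5],[-25,-8]]; det(A-λI) = λ^2 - 4λ + 29.
λ = 2 ± 5i: positive real part.

unstable spiral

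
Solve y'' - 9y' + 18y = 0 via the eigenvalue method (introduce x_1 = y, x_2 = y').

y(t) = K_1e^(3t) + K_2e^(6t)

Let x_1 = y, x_2 = y'. Then x_1' = x_2 and x_2' = -18x_1 + 9x_2.
A = [[0,1],[-18,9]]; det(A-λI) = λ^2 - 9λ + 18.
Eigenvalues λ = 3, 6 with eigenvectors (1,3), (1,6).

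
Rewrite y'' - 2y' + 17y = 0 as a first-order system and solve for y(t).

y(t) = K_1e^(t)cos(4t) + K_2e^(t)sin(4t)

Let x_1 = y, x_2 = y'. Then x_1' = x_2 and x_2' = -17x_1 + 2x_2.
A = [[0,1],[-17,2]]; det(A-λI) = λ^2 - 2λ + 17.
Eigenvalues λ = 1 ± 4i.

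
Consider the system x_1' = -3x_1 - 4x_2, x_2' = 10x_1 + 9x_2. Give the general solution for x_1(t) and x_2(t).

Coefficient matrix A = [[-3, -4], [10, 9]].
Characteristic polynomial det(A - λI) = λ^2 - 6λ + 13 = 0.
Eigenvalues λ = 3 ± 2i (complex conjugate pair).
For λ=3+2i: an eigenvector is (1,-2) - i(1,-1) = (1 - i, -2 + i).
A real fundamental pair from Re and Im of e^((3+2i)t)v: X_1 = e^(3t)(cos(2t)·(1,-2) + sin(2t)·(1,-1)), X_2 = e^(3t)(sin(2t)·(1,-2) - cos(2t)·(1,-1)).
General solution: C_1X_1 + C_2X_2.

x_1(t) = C_1e^(3t)sin(2t) + C_1e^(3t)cos(2t) + C_2e^(3t)sin(2t) - C_2e^(3t)cos(2t), x_2(t) = -C_1e^(3t)sin(2t) - 2C_1e^(3t)cos(2t) - 2C_2e^(3t)sin(2t) + C_2e^(3t)cos(2t)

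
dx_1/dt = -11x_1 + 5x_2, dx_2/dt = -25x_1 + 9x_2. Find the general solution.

x_1(t) = C_1e^(-t)cos(5t) + C_2e^(-t)sin(5t), x_2(t) = -C_1e^(-t)sin(5t) + 2C_1e^(-t)cos(5t) + 2C_2e^(-t)sin(5t) + C_2e^(-t)cos(5t)

Coefficient matrix A = [[-11, 5], [-25, 9]].
Characteristic polynomial det(A - λI) = λ^2 + 2λ + 26 = 0.
Eigenvalues λ = -1 ± 5i (complex conjugate pair).
For λ=-1+5i: an eigenvector is (1,2) - i(0,-1) = (1, 2 + i).
A real fundamental pair from Re and Im of e^((-1+5i)t)v: X_1 = e^(-t)(cos(5t)·(1,2) + sin(5t)·(0,-1)), X_2 = e^(-t)(sin(5t)·(1,2) - cos(5t)·(0,-1)).
General solution: C_1X_1 + C_2X_2.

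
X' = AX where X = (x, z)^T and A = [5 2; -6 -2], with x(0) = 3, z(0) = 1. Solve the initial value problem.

Coefficient matrix A = [[5, 2], [-6, -2]].
Characteristic polynomial det(A - λI) = λ^2 - 3λ + 2 = 0.
Eigenvalues λ = 1, 2.
For λ=1: (A-λI) row 1 is [4, 2], so an eigenvector is (1, -2).
For λ=2: (A-λI) row 1 is [3, 2], so an eigenvector is (2, -3).
General solution: K_1e^(t)(1,-2) + K_2e^(2t)(2,-3).
Applying x(0)=3, z(0)=1 gives K_1=-11, K_2=7.

x(t) = 14e^(2t) - 11e^(t), z(t) = -21e^(2t) + 22e^(t)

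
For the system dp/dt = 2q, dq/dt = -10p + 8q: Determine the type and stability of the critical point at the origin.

unstable spiral

A = [[0,2],[-10,8]]; det(A-λI) = λ^2 - 8λ + 20.
λ = 4 ± 2i: positive real part.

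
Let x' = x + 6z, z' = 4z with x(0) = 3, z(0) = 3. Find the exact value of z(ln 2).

A = [[1,6],[0,4]]; eigenvalues λ = 4, 1.
Eigenvectors: (-2,-1) for λ=4, (-1,0) for λ=1.
From the initial condition, c_1 = -3, c_2 = 3.
z(ln 2) = (-3)(2^4)(-1) + (3)(2^1)(0) = 48.

48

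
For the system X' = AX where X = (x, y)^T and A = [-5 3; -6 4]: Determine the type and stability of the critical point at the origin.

A = [[-5,3],[-6,4]]; det(A-λI) = λ^2 + λ - 2.
λ = 1, -2: opposite signs.

saddle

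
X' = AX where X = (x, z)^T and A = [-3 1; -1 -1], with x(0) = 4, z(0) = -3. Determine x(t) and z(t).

Coefficient matrix A = [[-3, 1], [-1, -1]].
Characteristic polynomial det(A - λI) = λ^2 + 4λ + 4 = 0.
Single eigenvalue λ = -2 with algebraic multiplicity 2.
Eigenvector v = (-1,-1); generalized eigenvector w with (A-λI)w=v is (-2,-3).
General solution: e^(-2t)[K_1·v + K_2·(t·v + w)].
Applying x(0)=4, z(0)=-3 gives K_1=-18, K_2=7.

x(t) = -7te^(-2t) + 4e^(-2t), z(t) = -7te^(-2t) - 3e^(-2t)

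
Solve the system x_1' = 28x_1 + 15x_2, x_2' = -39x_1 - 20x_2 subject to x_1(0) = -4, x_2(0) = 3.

x_1(t) = -17e^(4t)sin(3t) - 4e^(4t)cos(3t), x_2(t) = 28e^(4t)sin(3t) + 3e^(4t)cos(3t)

Coefficient matrix A = [[28, 15], [-39, -20]].
Characteristic polynomial det(A - λI) = λ^2 - 8λ + 25 = 0.
Eigenvalues λ = 4 ± 3i (complex conjugate pair).
For λ=4+3i: an eigenvector is (-1,2) - i(2,-3) = (-1 - 2i, 2 + 3i).
A real fundamental pair from Re and Im of e^((4+3i)t)v: X_1 = e^(4t)(cos(3t)·(-1,2) + sin(3t)·(2,-3)), X_2 = e^(4t)(sin(3t)·(-1,2) - cos(3t)·(2,-3)).
General solution: c_1X_1 + c_2X_2.
Applying x_1(0)=-4, x_2(0)=3 gives c_1=-6, c_2=5.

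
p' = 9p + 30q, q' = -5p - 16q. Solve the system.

p(t) = 2c_1e^(-6t) + 3c_2e^(-t), q(t) = -c_1e^(-6t) - c_2e^(-t)

Coefficient matrix A = [[9, 30], [-5, -16]].
Characteristic polynomial det(A - λI) = λ^2 + 7λ + 6 = 0.
Eigenvalues λ = -6, -1.
For λ=-6: (A-λI) row 1 is [15, 30], so an eigenvector is (2, -1).
For λ=-1: (A-λI) row 1 is [10, 30], so an eigenvector is (3, -1).
General solution: c_1e^(-6t)(2,-1) + c_2e^(-t)(3,-1).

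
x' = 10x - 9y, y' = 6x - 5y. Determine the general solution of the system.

Coefficient matrix A = [[10, -9], [6, -5]].
Characteristic polynomial det(A - λI) = λ^2 - 5λ + 4 = 0.
Eigenvalues λ = 1, 4.
For λ=1: (A-λI) row 1 is [9, -9], so an eigenvector is (-1, -1).
For λ=4: (A-λI) row 1 is [6, -9], so an eigenvector is (-3, -2).
General solution: K_1e^(t)(-1,-1) + K_2e^(4t)(-3,-2).

x(t) = -K_1e^(t) - 3K_2e^(4t), y(t) = -K_1e^(t) - 2K_2e^(4t)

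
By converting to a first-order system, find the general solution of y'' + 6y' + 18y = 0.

Let x_1 = y, x_2 = y'. Then x_1' = x_2 and x_2' = -18x_1 - 6x_2.
A = [[0,1],[-18,-6]]; det(A-λI) = λ^2 + 6λ + 18.
Eigenvalues λ = -3 ± 3i.

y(t) = K_1e^(-3t)cos(3t) + K_2e^(-3t)sin(3t)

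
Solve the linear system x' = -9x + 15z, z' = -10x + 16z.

Coefficient matrix A = [[-9, 15], [-10, 16]].
Characteristic polynomial det(A - λI) = λ^2 - 7λ + 6 = 0.
Eigenvalues λ = 6, 1.
For λ=6: (A-λI) row 1 is [-15, 15], so an eigenvector is (-1, -1).
For λ=1: (A-λI) row 1 is [-10, 15], so an eigenvector is (-3, -2).
General solution: K_1e^(6t)(-1,-1) + K_2e^(t)(-3,-2).

x(t) = -K_1e^(6t) - 3K_2e^(t), z(t) = -K_1e^(6t) - 2K_2e^(t)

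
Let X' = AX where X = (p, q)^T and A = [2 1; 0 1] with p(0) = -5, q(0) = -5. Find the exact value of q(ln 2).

-10

A = [[2,1],[0,1]]; eigenvalues λ = 2, 1.
Eigenvectors: (-1,0) for λ=2, (-1,1) for λ=1.
From the initial condition, c_1 = 10, c_2 = -5.
q(ln 2) = (10)(2^2)(0) + (-5)(2^1)(1) = -10.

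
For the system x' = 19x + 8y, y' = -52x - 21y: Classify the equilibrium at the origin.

A = [[19,8],[-52,-21]]; det(A-λI) = λ^2 + 2λ + 17.
λ = -1 ± 4i: negative real part.

stable spiral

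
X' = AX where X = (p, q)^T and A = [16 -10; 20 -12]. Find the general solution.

Coefficient matrix A = [[16, -10], [20, -12]].
Characteristic polynomial det(A - λI) = λ^2 - 4λ + 8 = 0.
Eigenvalues λ = 2 ± 2i (complex conjugate pair).
For λ=2+2i: an eigenvector is (-1,-1) - i(-2,-3) = (-1 + 2i, -1 + 3i).
A real fundamental pair from Re and Im of e^((2+2i)t)v: X_1 = e^(2t)(cos(2t)·(-1,-1) + sin(2t)·(-2,-3)), X_2 = e^(2t)(sin(2t)·(-1,-1) - cos(2t)·(-2,-3)).
General solution: c_1X_1 + c_2X_2.

p(t) = -2c_1e^(2t)sin(2t) - c_1e^(2t)cos(2t) - c_2e^(2t)sin(2t) + 2c_2e^(2t)cos(2t), q(t) = -3c_1e^(2t)sin(2t) - c_1e^(2t)cos(2t) - c_2e^(2t)sin(2t) + 3c_2e^(2t)cos(2t)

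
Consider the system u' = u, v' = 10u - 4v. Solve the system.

Coefficient matrix A = [[1, 0], [10, -4]].
Characteristic polynomial det(A - λI) = λ^2 + 3λ - 4 = 0.
Eigenvalues λ = -4, 1.
For λ=-4: (A-λI) row 1 is [5, 0], so an eigenvector is (0, -1).
For λ=1: (A-λI) row 2 is [10, -5], so an eigenvector is (-1, -2).
General solution: c_1e^(-4t)(0,-1) + c_2e^(t)(-1,-2).

u(t) = -c_2e^(t), v(t) = -c_1e^(-4t) - 2c_2e^(t)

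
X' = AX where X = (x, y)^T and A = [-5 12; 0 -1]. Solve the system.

x(t) = c_1e^(-5t) + 3c_2e^(-t), y(t) = c_2e^(-t)

Coefficient matrix A = [[-5, 12], [0, -1]].
Characteristic polynomial det(A - λI) = λ^2 + 6λ + 5 = 0.
Eigenvalues λ = -5, -1.
For λ=-5: (A-λI) row 1 is [0, 12], so an eigenvector is (1, 0).
For λ=-1: (A-λI) row 1 is [-4, 12], so an eigenvector is (3, 1).
General solution: c_1e^(-5t)(1,0) + c_2e^(-t)(3,1).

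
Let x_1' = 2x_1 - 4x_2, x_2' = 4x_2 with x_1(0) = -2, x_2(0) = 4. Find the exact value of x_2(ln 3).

324

A = [[2,-4],[0,4]]; eigenvalues λ = 4, 2.
Eigenvectors: (-2,1) for λ=4, (-1,0) for λ=2.
From the initial condition, c_1 = 4, c_2 = -6.
x_2(ln 3) = (4)(3^4)(1) + (-6)(3^2)(0) = 324.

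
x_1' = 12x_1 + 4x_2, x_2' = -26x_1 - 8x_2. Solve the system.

Coefficient matrix A = [[12, 4], [-26, -8]].
Characteristic polynomial det(A - λI) = λ^2 - 4λ + 8 = 0.
Eigenvalues λ = 2 ± 2i (complex conjugate pair).
For λ=2+2i: an eigenvector is (1,-2) - i(1,-3) = (1 - i, -2 + 3i).
A real fundamental pair from Re and Im of e^((2+2i)t)v: X_1 = e^(2t)(cos(2t)·(1,-2) + sin(2t)·(1,-3)), X_2 = e^(2t)(sin(2t)·(1,-2) - cos(2t)·(1,-3)).
General solution: K_1X_1 + K_2X_2.

x_1(t) = K_1e^(2t)sin(2t) + K_1e^(2t)cos(2t) + K_2e^(2t)sin(2t) - K_2e^(2t)cos(2t), x_2(t) = -3K_1e^(2t)sin(2t) - 2K_1e^(2t)cos(2t) - 2K_2e^(2t)sin(2t) + 3K_2e^(2t)cos(2t)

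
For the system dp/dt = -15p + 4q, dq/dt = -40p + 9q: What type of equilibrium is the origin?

A = [[-15,4],[-40,9]]; det(A-λI) = λ^2 + 6λ + 25.
λ = -3 ± 4i: negative real part.

stable spiral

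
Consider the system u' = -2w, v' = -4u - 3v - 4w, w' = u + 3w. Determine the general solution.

u(t) = -c_1e^(2t) - 2c_3e^(t), v(t) = c_2e^(-3t) + c_3e^(t), w(t) = c_1e^(2t) + c_3e^(t)

Coefficient matrix A = [[0, 0, -2], [-4, -3, -4], [1, 0, 3]].
det(A - λI) = 0 gives eigenvalues λ = 2, -3, 1.
For λ=2: eigenvector (-1,0,1).
For λ=-3: eigenvector (0,1,0).
For λ=1: eigenvector (-2,1,1).
General solution: c_1e^(2t)(-1,0,1) + c_2e^(-3t)(0,1,0) + c_3e^(t)(-2,1,1).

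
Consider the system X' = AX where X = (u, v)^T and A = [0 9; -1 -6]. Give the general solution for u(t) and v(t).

u(t) = 3c_1e^(-3t) + 3c_2te^(-3t) + c_2e^(-3t), v(t) = -c_1e^(-3t) - c_2te^(-3t)

Coefficient matrix A = [[0, 9], [-1, -6]].
Characteristic polynomial det(A - λI) = λ^2 + 6λ + 9 = 0.
Single eigenvalue λ = -3 with algebraic multiplicity 2.
Eigenvector v = (3,-1); generalized eigenvector w with (A-λI)w=v is (1,0).
General solution: e^(-3t)[c_1·v + c_2·(t·v + w)].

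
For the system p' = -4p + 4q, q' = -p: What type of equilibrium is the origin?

A = [[-4,4],[-1,0]]; det(A-λI) = λ^2 + 4λ + 4.
repeated λ = -2 with a single eigenvector.

stable improper node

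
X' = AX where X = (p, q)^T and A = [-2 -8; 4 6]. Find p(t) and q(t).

p(t) = K_1e^(2t)sin(4t) - K_1e^(2t)cos(4t) - K_2e^(2t)sin(4t) - K_2e^(2t)cos(4t), q(t) = -K_1e^(2t)sin(4t) + K_2e^(2t)cos(4t)

Coefficient matrix A = [[-2, -8], [4, 6]].
Characteristic polynomial det(A - λI) = λ^2 - 4λ + 20 = 0.
Eigenvalues λ = 2 ± 4i (complex conjugate pair).
For λ=2+4i: an eigenvector is (-1,0) - i(1,-1) = (-1 - i, 0 + i).
A real fundamental pair from Re and Im of e^((2+4i)t)v: X_1 = e^(2t)(cos(4t)·(-1,0) + sin(4t)·(1,-1)), X_2 = e^(2t)(sin(4t)·(-1,0) - cos(4t)·(1,-1)).
General solution: K_1X_1 + K_2X_2.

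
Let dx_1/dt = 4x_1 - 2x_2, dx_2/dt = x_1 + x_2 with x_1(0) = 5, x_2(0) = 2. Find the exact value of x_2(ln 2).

A = [[4,-2],[1,1]]; eigenvalues λ = 3, 2.
Eigenvectors: (-2,-1) for λ=3, (-1,-1) for λ=2.
From the initial condition, c_1 = -3, c_2 = 1.
x_2(ln 2) = (-3)(2^3)(-1) + (1)(2^2)(-1) = 20.

20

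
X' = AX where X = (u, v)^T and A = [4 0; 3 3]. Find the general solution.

Coefficient matrix A = [[4, 0], [3, 3]].
Characteristic polynomial det(A - λI) = λ^2 - 7λ + 12 = 0.
Eigenvalues λ = 4, 3.
For λ=4: (A-λI) row 2 is [3, -1], so an eigenvector is (-1, -3).
For λ=3: (A-λI) row 1 is [1, 0], so an eigenvector is (0, 1).
General solution: c_1e^(4t)(-1,-3) + c_2e^(3t)(0,1).

u(t) = -c_1e^(4t), v(t) = -3c_1e^(4t) + c_2e^(3t)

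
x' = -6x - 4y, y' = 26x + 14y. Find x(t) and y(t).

x(t) = C_1e^(4t)sin(2t) - C_1e^(4t)cos(2t) - C_2e^(4t)sin(2t) - C_2e^(4t)cos(2t), y(t) = -3C_1e^(4t)sin(2t) + 2C_1e^(4t)cos(2t) + 2C_2e^(4t)sin(2t) + 3C_2e^(4t)cos(2t)

Coefficient matrix A = [[-6, -4], [26, 14]].
Characteristic polynomial det(A - λI) = λ^2 - 8λ + 20 = 0.
Eigenvalues λ = 4 ± 2i (complex conjugate pair).
For λ=4+2i: an eigenvector is (-1,2) - i(1,-3) = (-1 - i, 2 + 3i).
A real fundamental pair from Re and Im of e^((4+2i)t)v: X_1 = e^(4t)(cos(2t)·(-1,2) + sin(2t)·(1,-3)), X_2 = e^(4t)(sin(2t)·(-1,2) - cos(2t)·(1,-3)).
General solution: C_1X_1 + C_2X_2.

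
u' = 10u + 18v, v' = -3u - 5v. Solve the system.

u(t) = 3C_1e^(4t) - 2C_2e^(t), v(t) = -C_1e^(4t) + C_2e^(t)

Coefficient matrix A = [[10, 18], [-3, -5]].
Characteristic polynomial det(A - λI) = λ^2 - 5λ + 4 = 0.
Eigenvalues λ = 4, 1.
For λ=4: (A-λI) row 1 is [6, 18], so an eigenvector is (3, -1).
For λ=1: (A-λI) row 1 is [9, 18], so an eigenvector is (-2, 1).
General solution: C_1e^(4t)(3,-1) + C_2e^(t)(-2,1).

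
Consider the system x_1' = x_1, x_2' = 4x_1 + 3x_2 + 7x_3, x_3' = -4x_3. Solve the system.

x_1(t) = c_1e^(t), x_2(t) = -2c_1e^(t) + c_2e^(3t) - c_3e^(-4t), x_3(t) = c_3e^(-4t)

Coefficient matrix A = [[1, 0, 0], [4, 3, 7], [0, 0, -4]].
det(A - λI) = 0 gives eigenvalues λ = 1, 3, -4.
For λ=1: eigenvector (1,-2,0).
For λ=3: eigenvector (0,1,0).
For λ=-4: eigenvector (0,-1,1).
General solution: c_1e^(t)(1,-2,0) + c_2e^(3t)(0,1,0) + c_3e^(-4t)(0,-1,1).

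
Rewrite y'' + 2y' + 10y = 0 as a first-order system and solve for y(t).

y(t) = c_1e^(-t)cos(3t) + c_2e^(-t)sin(3t)

Let x_1 = y, x_2 = y'. Then x_1' = x_2 and x_2' = -10x_1 - 2x_2.
A = [[0,1],[-10,-2]]; det(A-λI) = λ^2 + 2λ + 10.
Eigenvalues λ = -1 ± 3i.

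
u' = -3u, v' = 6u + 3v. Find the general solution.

u(t) = C_1e^(-3t), v(t) = -C_1e^(-3t) + C_2e^(3t)

Coefficient matrix A = [[-3, 0], [6, 3]].
Characteristic polynomial det(A - λI) = λ^2 - 9 = 0.
Eigenvalues λ = -3, 3.
For λ=-3: (A-λI) row 2 is [6, 6], so an eigenvector is (1, -1).
For λ=3: (A-λI) row 1 is [-6, 0], so an eigenvector is (0, 1).
General solution: C_1e^(-3t)(1,-1) + C_2e^(3t)(0,1).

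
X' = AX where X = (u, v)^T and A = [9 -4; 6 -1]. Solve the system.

Coefficient matrix A = [[9, -4], [6, -1]].
Characteristic polynomial det(A - λI) = λ^2 - 8λ + 15 = 0.
Eigenvalues λ = 3, 5.
For λ=3: (A-λI) row 1 is [6, -4], so an eigenvector is (2, 3).
For λ=5: (A-λI) row 1 is [4, -4], so an eigenvector is (-1, -1).
General solution: K_1e^(3t)(2,3) + K_2e^(5t)(-1,-1).

u(t) = 2K_1e^(3t) - K_2e^(5t), v(t) = 3K_1e^(3t) - K_2e^(5t)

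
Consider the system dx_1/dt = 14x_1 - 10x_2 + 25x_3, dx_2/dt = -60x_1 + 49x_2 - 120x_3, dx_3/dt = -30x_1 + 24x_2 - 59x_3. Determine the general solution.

x_1(t) = -K_2e^(-t) - K_3e^(4t), x_2(t) = 5K_1e^(t) + 6K_2e^(-t) + 4K_3e^(4t), x_3(t) = 2K_1e^(t) + 3K_2e^(-t) + 2K_3e^(4t)

Coefficient matrix A = [[14, -10, 25], [-60, 49, -120], [-30, 24, -59]].
det(A - λI) = 0 gives eigenvalues λ = 1, -1, 4.
For λ=1: eigenvector (0,5,2).
For λ=-1: eigenvector (-1,6,3).
For λ=4: eigenvector (-1,4,2).
General solution: K_1e^(t)(0,5,2) + K_2e^(-t)(-1,6,3) + K_3e^(4t)(-1,4,2).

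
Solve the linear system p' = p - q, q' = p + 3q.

p(t) = -c_1e^(2t) - c_2te^(2t) + c_2e^(2t), q(t) = c_1e^(2t) + c_2te^(2t)

Coefficient matrix A = [[1, -1], [1, 3]].
Characteristic polynomial det(A - λI) = λ^2 - 4λ + 4 = 0.
Single eigenvalue λ = 2 with algebraic multiplicity 2.
Eigenvector v = (-1,1); generalized eigenvector w with (A-λI)w=v is (1,0).
General solution: e^(2t)[c_1·v + c_2·(t·v + w)].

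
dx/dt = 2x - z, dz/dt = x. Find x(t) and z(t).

x(t) = -c_1e^(t) - c_2te^(t) - 2c_2e^(t), z(t) = -c_1e^(t) - c_2te^(t) - c_2e^(t)

Coefficient matrix A = [[2, -1], [1, 0]].
Characteristic polynomial det(A - λI) = λ^2 - 2λ + 1 = 0.
Single eigenvalue λ = 1 with algebraic multiplicity 2.
Eigenvector v = (-1,-1); generalized eigenvector w with (A-λI)w=v is (-2,-1).
General solution: e^(t)[c_1·v + c_2·(t·v + w)].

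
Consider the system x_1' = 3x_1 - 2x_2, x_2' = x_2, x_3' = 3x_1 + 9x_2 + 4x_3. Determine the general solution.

Coefficient matrix A = [[3, -2, 0], [0, 1, 0], [3, 9, 4]].
det(A - λI) = 0 gives eigenvalues λ = 3, 1, 4.
For λ=3: eigenvector (1,0,-3).
For λ=1: eigenvector (1,1,-4).
For λ=4: eigenvector (0,0,1).
General solution: c_1e^(3t)(1,0,-3) + c_2e^(t)(1,1,-4) + c_3e^(4t)(0,0,1).

x_1(t) = c_1e^(3t) + c_2e^(t), x_2(t) = c_2e^(t), x_3(t) = -3c_1e^(3t) - 4c_2e^(t) + c_3e^(4t)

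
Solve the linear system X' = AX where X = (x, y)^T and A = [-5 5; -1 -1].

Coefficient matrix A = [[-5, 5], [-1, -1]].
Characteristic polynomial det(A - λI) = λ^2 + 6λ + 10 = 0.
Eigenvalues λ = -3 ± i (complex conjugate pair).
For λ=-3+i: an eigenvector is (1,0) - i(-2,-1) = (1 + 2i, 0 + i).
A real fundamental pair from Re and Im of e^((-3+i)t)v: X_1 = e^(-3t)(cos(t)·(1,0) + sin(t)·(-2,-1)), X_2 = e^(-3t)(sin(t)·(1,0) - cos(t)·(-2,-1)).
General solution: c_1X_1 + c_2X_2.

x(t) = -2c_1e^(-3t)sin(t) + c_1e^(-3t)cos(t) + c_2e^(-3t)sin(t) + 2c_2e^(-3t)cos(t), y(t) = -c_1e^(-3t)sin(t) + c_2e^(-3t)cos(t)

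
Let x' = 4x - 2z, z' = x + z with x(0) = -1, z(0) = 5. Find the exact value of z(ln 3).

A = [[4,-2],[1,1]]; eigenvalues λ = 3, 2.
Eigenvectors: (2,1) for λ=3, (-1,-1) for λ=2.
From the initial condition, c_1 = -6, c_2 = -11.
z(ln 3) = (-6)(3^3)(1) + (-11)(3^2)(-1) = -63.

-63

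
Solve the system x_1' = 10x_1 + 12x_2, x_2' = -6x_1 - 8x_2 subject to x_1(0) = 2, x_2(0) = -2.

x_1(t) = 2e^(-2t), x_2(t) = -2e^(-2t)

Coefficient matrix A = [[10, 12], [-6, -8]].
Characteristic polynomial det(A - λI) = λ^2 - 2λ - 8 = 0.
Eigenvalues λ = -2, 4.
For λ=-2: (A-λI) row 1 is [12, 12], so an eigenvector is (-1, 1).
For λ=4: (A-λI) row 1 is [6, 12], so an eigenvector is (-2, 1).
General solution: K_1e^(-2t)(-1,1) + K_2e^(4t)(-2,1).
Applying x_1(0)=2, x_2(0)=-2 gives K_1=-2, K_2=0.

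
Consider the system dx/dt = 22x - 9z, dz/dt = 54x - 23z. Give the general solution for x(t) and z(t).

Coefficient matrix A = [[22, -9], [54, -23]].
Characteristic polynomial det(A - λI) = λ^2 + λ - 20 = 0.
Eigenvalues λ = 4, -5.
For λ=4: (A-λI) row 1 is [18, -9], so an eigenvector is (-1, -2).
For λ=-5: (A-λI) row 1 is [27, -9], so an eigenvector is (1, 3).
General solution: c_1e^(4t)(-1,-2) + c_2e^(-5t)(1,3).

x(t) = -c_1e^(4t) + c_2e^(-5t), z(t) = -2c_1e^(4t) + 3c_2e^(-5t)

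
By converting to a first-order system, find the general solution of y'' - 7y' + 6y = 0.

Let x_1 = y, x_2 = y'. Then x_1' = x_2 and x_2' = -6x_1 + 7x_2.
A = [[0,1],[-6,7]]; det(A-λI) = λ^2 - 7λ + 6.
Eigenvalues λ = 1, 6 with eigenvectors (1,1), (1,6).

y(t) = C_1e^(t) + C_2e^(6t)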